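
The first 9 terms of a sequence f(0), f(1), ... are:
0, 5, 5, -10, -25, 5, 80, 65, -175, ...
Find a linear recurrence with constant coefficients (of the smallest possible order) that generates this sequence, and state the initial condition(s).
Look for the lowest-order linear relation among consecutive terms.
Observation: f(n) - 1·f(n-1) - (-3)·f(n-2) = 0 holds for the shown terms, and no order-1 relation f(n) = α·f(n-1) + β fits.
Check at n=3: 1·5 + (-3)·5 = -10. ✓

f(n) = f(n-1) - 3f(n-2), f(0) = 0, f(1) = 5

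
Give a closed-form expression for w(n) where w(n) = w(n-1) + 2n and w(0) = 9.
Recurrence: w(n) = w(n-1) + 2n, initial: w(0) = 9.
Telescoping: w(n) = w(0) + 2·Σᵢ₌₁ⁿ i = 9 + 2·n(n+1)/2.

w(n) = 2·n(n+1)/2 + 9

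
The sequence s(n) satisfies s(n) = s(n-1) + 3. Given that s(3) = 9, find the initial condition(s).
s(3) = s(0) + 3·3, so s(0) = 9 - 9 = 0.

s(0) = 0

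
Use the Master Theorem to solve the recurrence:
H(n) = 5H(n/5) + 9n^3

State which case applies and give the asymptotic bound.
Master Theorem template: H(n) = a·H(n/b) + f(n).
Here: a=5, b=5, f(n)=9n^3
Compute log_b(a) = log_5(5) = 1.
f(n) = 9n^3 = Ω(n^(1+ε)) with ε = 2, and the regularity condition holds (a·f(n/b) = (a/b^3)·f(n) with a/b^3 = 5^-2 < 1). Case 3: H(n) = Θ(f(n)) = Θ(n^3).

Case 3: H(n) = Θ(n^3)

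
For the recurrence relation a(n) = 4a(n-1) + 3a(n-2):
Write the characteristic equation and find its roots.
Substitute a(n) = rⁿ and divide through by rⁿ⁻²: r² - 4r - 3 = 0
Discriminant: 4² + 4·3 = 28, not a perfect square, so by the quadratic formula r = (4 ± √28)/2.
General solution: a(n) = A·r₁ⁿ + B·r₂ⁿ where r₁,r₂ = (4 ± √28)/2

Characteristic: r² - 4r - 3 = 0, Roots: r = (4 ± √28)/2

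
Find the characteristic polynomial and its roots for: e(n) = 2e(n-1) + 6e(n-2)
Substitute e(n) = rⁿ and divide through by rⁿ⁻²: r² - 2r - 6 = 0
Discriminant: 2² + 4·6 = 28, not a perfect square, so by the quadratic formula r = (2 ± √28)/2.
General solution: e(n) = A·r₁ⁿ + B·r₂ⁿ where r₁,r₂ = (2 ± √28)/2

Characteristic: r² - 2r - 6 = 0, Roots: r = (2 ± √28)/2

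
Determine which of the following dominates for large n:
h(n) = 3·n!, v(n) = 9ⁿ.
Comparing growth rates:
Growth-rate hierarchy: log n ≺ any polynomial ≺ any exponential cⁿ (c>1) ≺ n! ≺ nⁿ.
factorial dominates exponential base 9 asymptotically.

h(n) grows faster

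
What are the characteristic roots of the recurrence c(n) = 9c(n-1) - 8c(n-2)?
Substitute c(n) = rⁿ and divide through by rⁿ⁻²: r² - 9r + 8 = 0
Factor: (r - 1)(r - 8) = 0, so r = 1, 8.
General solution: c(n) = A·1ⁿ + B·8ⁿ

Characteristic: r² - 9r + 8 = 0, Roots: r = 1, 8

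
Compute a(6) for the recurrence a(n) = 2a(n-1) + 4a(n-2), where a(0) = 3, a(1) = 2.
Computing the sequence terms:
3, 2, 16, 40, 144, 448, 1472

1472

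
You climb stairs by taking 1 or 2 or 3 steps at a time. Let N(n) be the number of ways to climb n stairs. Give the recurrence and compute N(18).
Condition on the size of the last step (1 to 3): before it there were n-1, …, n-3 stairs climbed, and these cases are disjoint, so N(n) = N(n-1) + N(n-2) + N(n-3) (order-3 linear recurrence).
Initial conditions by direct count (compositions of i into parts ≤ 3): N(1) = 1; N(2) = 2; N(3) = 4.
Iterating the recurrence: N(4) = 7, N(5) = 13, N(6) = 24, N(7) = 44, N(8) = 81, N(9) = 149, N(10) = 274, N(11) = 504, N(12) = 927, N(13) = 1705, N(14) = 3136, N(15) = 5768, N(16) = 10609, N(17) = 19513, N(18) = 35890.

N(n) = N(n-1) + N(n-2) + N(n-3), N(1) = 1, N(2) = 2, N(3) = 4; N(18) = 35890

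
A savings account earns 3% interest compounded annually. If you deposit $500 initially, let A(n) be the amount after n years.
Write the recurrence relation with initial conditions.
Each year the balance grows by 3%, i.e. is multiplied by 1 + 3/100 = 1.03, so A(n) = 1.03 × A(n-1). The initial deposit gives A(0) = 500.
Unrolling gives the closed form A(n) = 500 × (1.03)ⁿ.

A(n) = 1.03 × A(n-1), A(0) = 500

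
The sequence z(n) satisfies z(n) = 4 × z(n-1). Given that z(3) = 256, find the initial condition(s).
In general z(n) = 4ⁿ · z(0). At n = 3: z(0) = z(3) / 4^3 = 256 / 64 = 4.

z(0) = 4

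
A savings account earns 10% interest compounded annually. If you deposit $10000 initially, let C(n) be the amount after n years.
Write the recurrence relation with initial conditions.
Each year the balance grows by 10%, i.e. is multiplied by 1 + 10/100 = 1.1, so C(n) = 1.1 × C(n-1). The initial deposit gives C(0) = 10000.
Unrolling gives the closed form C(n) = 10000 × (1.1)ⁿ.

C(n) = 1.1 × C(n-1), C(0) = 10000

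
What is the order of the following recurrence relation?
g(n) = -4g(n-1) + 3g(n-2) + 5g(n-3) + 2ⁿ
The order is the largest lag k for which g(n-k) appears. Here the deepest term is g(n-3) (the 2ⁿ term is non-homogeneous and does not affect the order), so the order is 3.

Order 3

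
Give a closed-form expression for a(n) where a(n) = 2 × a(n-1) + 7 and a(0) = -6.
Recurrence: a(n) = 2 × a(n-1) + 7, initial: a(0) = -6.
Try a(n) = A·2ⁿ + C. Substituting: A·2ⁿ + C = 2(A·2ⁿ⁻¹ + C) + 7 = A·2ⁿ + 2C + 7, so C = 2C + 7, giving C = -7. Then a(0) = A - 7 = -6 gives A = 1.

a(n) = 2ⁿ - 7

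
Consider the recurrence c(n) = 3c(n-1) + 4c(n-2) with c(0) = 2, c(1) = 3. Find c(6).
Computing the sequence terms:
2, 3, 17, 63, 257, 1023, 4097

4097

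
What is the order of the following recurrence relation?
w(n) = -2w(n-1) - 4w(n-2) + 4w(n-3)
The order is the largest lag k for which w(n-k) appears. Here the deepest term is w(n-3), so the order is 3.

Order 3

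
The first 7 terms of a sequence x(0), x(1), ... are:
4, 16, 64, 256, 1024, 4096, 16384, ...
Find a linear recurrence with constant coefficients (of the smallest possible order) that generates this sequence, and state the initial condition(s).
Look for the lowest-order linear relation among consecutive terms.
Observation: each term is 4× the previous.
Check at n=2: 4·16 = 64. ✓

x(n) = 4 × x(n-1), x(0) = 4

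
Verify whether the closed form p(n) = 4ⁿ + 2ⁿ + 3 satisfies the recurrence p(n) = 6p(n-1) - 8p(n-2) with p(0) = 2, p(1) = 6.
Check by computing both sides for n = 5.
From the recurrence with p(0) = 2, p(1) = 6:
  p(0) = 2, p(1) = 6, p(2) = 20, p(3) = 72, p(4) = 272, p(5) = 1056
  so the recurrence gives p(5) = 1056.
From the proposed closed form p(n) = 4ⁿ + 2ⁿ + 3:
  p(5) = 1059.
The recurrence gives 1056 but the closed form gives 1059, so the closed form does not satisfy the recurrence.

No, the closed form is incorrect.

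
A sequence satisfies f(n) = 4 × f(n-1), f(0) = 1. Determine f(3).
Computing step by step:
f(0) = 1
f(1) = 4 × 1 = 4
f(2) = 4 × 4 = 16
f(3) = 4 × 16 = 64

64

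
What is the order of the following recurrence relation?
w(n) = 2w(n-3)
The order is the largest lag k for which w(n-k) appears. Here the deepest term is w(n-3), so the order is 3.

Order 3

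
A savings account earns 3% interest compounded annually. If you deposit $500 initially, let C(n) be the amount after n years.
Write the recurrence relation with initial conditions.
Each year the balance grows by 3%, i.e. is multiplied by 1 + 3/100 = 1.03, so C(n) = 1.03 × C(n-1). The initial deposit gives C(0) = 500.
Unrolling gives the closed form C(n) = 500 × (1.03)ⁿ.

C(n) = 1.03 × C(n-1), C(0) = 500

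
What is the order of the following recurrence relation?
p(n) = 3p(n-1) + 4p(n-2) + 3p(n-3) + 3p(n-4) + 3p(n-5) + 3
The order is the largest lag k for which p(n-k) appears. Here the deepest term is p(n-5) (the 3 term is non-homogeneous and does not affect the order), so the order is 5.

Order 5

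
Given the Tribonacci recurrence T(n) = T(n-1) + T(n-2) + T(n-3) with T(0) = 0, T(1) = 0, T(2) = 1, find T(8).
Computing the sequence terms:
0, 0, 1, 1, 2, 4, 7, 13, 24

24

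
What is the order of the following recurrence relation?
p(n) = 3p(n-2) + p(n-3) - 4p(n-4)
The order is the largest lag k for which p(n-k) appears. Here the deepest term is p(n-4), so the order is 4.

Order 4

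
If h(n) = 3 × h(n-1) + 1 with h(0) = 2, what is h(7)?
Computing step by step:
h(0) = 2
h(1) = 3 × 2 + 1 = 7
h(2) = 3 × 7 + 1 = 22
h(3) = 3 × 22 + 1 = 67
h(4) = 3 × 67 + 1 = 202
h(5) = 3 × 202 + 1 = 607
h(6) = 3 × 607 + 1 = 1822
h(7) = 3 × 1822 + 1 = 5467

5467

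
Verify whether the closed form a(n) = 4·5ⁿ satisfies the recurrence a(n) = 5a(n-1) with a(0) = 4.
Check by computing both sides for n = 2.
From the recurrence with a(0) = 4:
  a(0) = 4, a(1) = 20, a(2) = 100
  so the recurrence gives a(2) = 100.
From the proposed closed form a(n) = 4·5ⁿ:
  a(2) = 100.
Both sides give 100 at n = 2, and the initial condition(s) match, so the closed form is consistent.

Yes, the closed form is correct.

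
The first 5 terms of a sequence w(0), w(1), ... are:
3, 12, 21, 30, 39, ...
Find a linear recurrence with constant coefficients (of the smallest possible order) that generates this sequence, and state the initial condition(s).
Look for the lowest-order linear relation among consecutive terms.
Observation: consecutive differences are constant (= 9).
Check at n=2: 1·12 + 9 = 21. ✓

w(n) = w(n-1) + 9, w(0) = 3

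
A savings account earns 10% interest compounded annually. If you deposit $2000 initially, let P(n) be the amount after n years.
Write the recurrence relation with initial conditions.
Each year the balance grows by 10%, i.e. is multiplied by 1 + 10/100 = 1.1, so P(n) = 1.1 × P(n-1). The initial deposit gives P(0) = 2000.
Unrolling gives the closed form P(n) = 2000 × (1.1)ⁿ.

P(n) = 1.1 × P(n-1), P(0) = 2000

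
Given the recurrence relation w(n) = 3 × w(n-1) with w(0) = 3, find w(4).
Computing step by step:
w(0) = 3
w(1) = 3 × 3 = 9
w(2) = 3 × 9 = 27
w(3) = 3 × 27 = 81
w(4) = 3 × 81 = 243

243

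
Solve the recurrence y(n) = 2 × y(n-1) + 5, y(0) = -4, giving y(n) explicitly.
Recurrence: y(n) = 2 × y(n-1) + 5, initial: y(0) = -4.
Try y(n) = A·2ⁿ + C. Substituting: A·2ⁿ + C = 2(A·2ⁿ⁻¹ + C) + 5 = A·2ⁿ + 2C + 5, so C = 2C + 5, giving C = -5. Then y(0) = A - 5 = -4 gives A = 1.

y(n) = 2ⁿ - 5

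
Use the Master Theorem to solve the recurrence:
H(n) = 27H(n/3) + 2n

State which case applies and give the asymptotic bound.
Master Theorem template: H(n) = a·H(n/b) + f(n).
Here: a=27, b=3, f(n)=2n
Compute log_b(a) = log_3(27) = 3.
f(n) = 2n = O(n^(3-ε)) with ε = 2. Case 1: H(n) = Θ(n^log_b(a)) = Θ(n^3).

Case 1: H(n) = Θ(n^3)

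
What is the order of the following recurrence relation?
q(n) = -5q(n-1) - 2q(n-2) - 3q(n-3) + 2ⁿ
The order is the largest lag k for which q(n-k) appears. Here the deepest term is q(n-3) (the 2ⁿ term is non-homogeneous and does not affect the order), so the order is 3.

Order 3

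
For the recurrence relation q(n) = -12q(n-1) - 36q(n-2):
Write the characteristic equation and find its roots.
Substitute q(n) = rⁿ and divide through by rⁿ⁻²: r² + 12r + 36 = 0
Factor: (r + 6)² = 0, so r = -6 (double root).
General solution: q(n) = (A + Bn)·(-6)ⁿ

Characteristic: r² + 12r + 36 = 0, Roots: r = -6 (double root)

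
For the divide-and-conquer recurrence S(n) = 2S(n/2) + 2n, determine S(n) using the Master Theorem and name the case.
Master Theorem template: S(n) = a·S(n/b) + f(n).
Here: a=2, b=2, f(n)=2n
Compute log_b(a) = log_2(2) = 1.
f(n) = 2n = Θ(n). Case 2: S(n) = Θ(n log n).

Case 2: S(n) = Θ(n log n)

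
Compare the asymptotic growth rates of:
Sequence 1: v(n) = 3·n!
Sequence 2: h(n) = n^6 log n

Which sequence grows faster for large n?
Comparing growth rates:
Growth-rate hierarchy: log n ≺ any polynomial ≺ any exponential cⁿ (c>1) ≺ n! ≺ nⁿ.
factorial dominates polynomial degree 6 (with log factor) asymptotically.

v(n) grows faster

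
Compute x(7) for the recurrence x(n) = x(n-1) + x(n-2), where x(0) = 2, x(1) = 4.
Computing the sequence terms:
2, 4, 6, 10, 16, 26, 42, 68

68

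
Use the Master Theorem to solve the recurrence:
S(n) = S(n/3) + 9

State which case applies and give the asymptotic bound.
Master Theorem template: S(n) = a·S(n/b) + f(n).
Here: a=1, b=3, f(n)=9
Compute log_b(a) = log_3(1) = 0.
f(n) = 9 = Θ(1). Case 2: S(n) = Θ(log n).

Case 2: S(n) = Θ(log n)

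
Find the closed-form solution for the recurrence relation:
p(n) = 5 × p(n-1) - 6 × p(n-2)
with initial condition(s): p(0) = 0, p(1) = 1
Recurrence: p(n) = 5 × p(n-1) - 6 × p(n-2), initial: p(0) = 0, p(1) = 1.
Characteristic equation: r² - 5r + 6 = 0, which factors as (r - 3)(r - 2) = 0, so r = 3, 2. General solution p(n) = A·3ⁿ + B·2ⁿ. From p(0) = 0: A + B = 0. From p(1) = 1: 3A + 2B = 1. Solving gives A = 1, B = -1.

p(n) = 3ⁿ - 2ⁿ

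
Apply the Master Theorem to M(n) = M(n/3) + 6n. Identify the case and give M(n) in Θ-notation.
Master Theorem template: M(n) = a·M(n/b) + f(n).
Here: a=1, b=3, f(n)=6n
Compute log_b(a) = log_3(1) = 0.
f(n) = 6n = Ω(n^(0+ε)) with ε = 1, and the regularity condition holds (a·f(n/b) = (a/b^1)·f(n) with a/b^1 = 3^-1 < 1). Case 3: M(n) = Θ(f(n)) = Θ(n).

Case 3: M(n) = Θ(n)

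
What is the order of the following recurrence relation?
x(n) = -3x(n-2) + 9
The order is the largest lag k for which x(n-k) appears. Here the deepest term is x(n-2) (the 9 term is non-homogeneous and does not affect the order), so the order is 2.

Order 2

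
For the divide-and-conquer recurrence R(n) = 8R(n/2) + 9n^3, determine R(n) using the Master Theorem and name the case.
Master Theorem template: R(n) = a·R(n/b) + f(n).
Here: a=8, b=2, f(n)=9n^3
Compute log_b(a) = log_2(8) = 3.
f(n) = 9n^3 = Θ(n^3). Case 2: R(n) = Θ(n^3 log n).

Case 2: R(n) = Θ(n^3 log n)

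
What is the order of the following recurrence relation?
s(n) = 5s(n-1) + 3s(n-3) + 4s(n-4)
The order is the largest lag k for which s(n-k) appears. Here the deepest term is s(n-4), so the order is 4.

Order 4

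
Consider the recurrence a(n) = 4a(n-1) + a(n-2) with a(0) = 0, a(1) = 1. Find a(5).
Computing the sequence terms:
0, 1, 4, 17, 72, 305

305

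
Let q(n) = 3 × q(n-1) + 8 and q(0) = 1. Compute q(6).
Computing step by step:
q(0) = 1
q(1) = 3 × 1 + 8 = 11
q(2) = 3 × 11 + 8 = 41
q(3) = 3 × 41 + 8 = 131
q(4) = 3 × 131 + 8 = 401
q(5) = 3 × 401 + 8 = 1211
q(6) = 3 × 1211 + 8 = 3641

3641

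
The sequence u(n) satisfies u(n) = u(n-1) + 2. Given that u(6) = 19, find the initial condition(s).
u(6) = u(0) + 6·2, so u(0) = 19 - 12 = 7.

u(0) = 7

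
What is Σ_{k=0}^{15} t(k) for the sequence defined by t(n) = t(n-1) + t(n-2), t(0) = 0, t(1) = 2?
Computing the sequence terms: 0, 2, 2, 4, 6, 10, 16, 26, 42, 68, 110, 178, 288, 466, 754, 1220
Adding these values together:

3192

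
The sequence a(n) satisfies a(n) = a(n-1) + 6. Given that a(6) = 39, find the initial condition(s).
a(6) = a(0) + 6·6, so a(0) = 39 - 36 = 3.

a(0) = 3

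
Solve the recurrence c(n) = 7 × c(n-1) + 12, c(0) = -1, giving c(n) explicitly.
Recurrence: c(n) = 7 × c(n-1) + 12, initial: c(0) = -1.
Try c(n) = A·7ⁿ + C. Substituting: A·7ⁿ + C = 7(A·7ⁿ⁻¹ + C) + 12 = A·7ⁿ + 7C + 12, so C = 7C + 12, giving C = -2. Then c(0) = A - 2 = -1 gives A = 1.

c(n) = 7ⁿ - 2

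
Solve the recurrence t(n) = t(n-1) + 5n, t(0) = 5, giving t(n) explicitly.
Recurrence: t(n) = t(n-1) + 5n, initial: t(0) = 5.
Telescoping: t(n) = t(0) + 5·Σᵢ₌₁ⁿ i = 5 + 5·n(n+1)/2.

t(n) = 5·n(n+1)/2 + 5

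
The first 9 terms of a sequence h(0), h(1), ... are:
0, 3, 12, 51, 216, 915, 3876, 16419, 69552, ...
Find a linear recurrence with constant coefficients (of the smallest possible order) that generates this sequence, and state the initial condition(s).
Look for the lowest-order linear relation among consecutive terms.
Observation: h(n) - 4·h(n-1) - (1)·h(n-2) = 0 holds for the shown terms, and no order-1 relation h(n) = α·h(n-1) + β fits.
Check at n=3: 4·12 + (1)·3 = 51. ✓

h(n) = 4h(n-1) + h(n-2), h(0) = 0, h(1) = 3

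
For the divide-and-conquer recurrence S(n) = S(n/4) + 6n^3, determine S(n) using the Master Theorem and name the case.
Master Theorem template: S(n) = a·S(n/b) + f(n).
Here: a=1, b=4, f(n)=6n^3
Compute log_b(a) = log_4(1) = 0.
f(n) = 6n^3 = Ω(n^(0+ε)) with ε = 3, and the regularity condition holds (a·f(n/b) = (a/b^3)·f(n) with a/b^3 = 4^-3 < 1). Case 3: S(n) = Θ(f(n)) = Θ(n^3).

Case 3: S(n) = Θ(n^3)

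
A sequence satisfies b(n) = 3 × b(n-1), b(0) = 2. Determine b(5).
Computing step by step:
b(0) = 2
b(1) = 3 × 2 = 6
b(2) = 3 × 6 = 18
b(3) = 3 × 18 = 54
b(4) = 3 × 54 = 162
b(5) = 3 × 162 = 486

486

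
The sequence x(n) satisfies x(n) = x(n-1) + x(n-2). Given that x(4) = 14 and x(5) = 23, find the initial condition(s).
Work backwards using x(k) = x(k+2) - x(k+1):
x(3) = x(5) - x(4) = 23 - 14 = 9
x(2) = x(4) - x(3) = 14 - 9 = 5
x(1) = x(3) - x(2) = 9 - 5 = 4
x(0) = x(2) - x(1) = 5 - 4 = 1

x(0) = 1, x(1) = 4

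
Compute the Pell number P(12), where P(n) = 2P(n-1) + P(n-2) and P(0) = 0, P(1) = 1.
Computing the sequence terms:
0, 1, 2, 5, 12, 29, 70, 169, 408, 985, 2378, 5741, 13860

13860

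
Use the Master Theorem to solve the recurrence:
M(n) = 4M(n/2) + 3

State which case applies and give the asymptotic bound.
Master Theorem template: M(n) = a·M(n/b) + f(n).
Here: a=4, b=2, f(n)=3
Compute log_b(a) = log_2(4) = 2.
f(n) = 3 = O(n^(2-ε)) with ε = 2. Case 1: M(n) = Θ(n^log_b(a)) = Θ(n^2).

Case 1: M(n) = Θ(n^2)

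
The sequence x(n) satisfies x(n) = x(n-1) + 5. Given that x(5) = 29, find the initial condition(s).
x(5) = x(0) + 5·5, so x(0) = 29 - 25 = 4.

x(0) = 4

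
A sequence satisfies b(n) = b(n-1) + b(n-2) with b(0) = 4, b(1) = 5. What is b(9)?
Computing the sequence terms:
4, 5, 9, 14, 23, 37, 60, 97, 157, 254

254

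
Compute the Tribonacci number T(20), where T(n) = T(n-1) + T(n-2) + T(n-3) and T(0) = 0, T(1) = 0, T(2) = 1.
Computing the sequence terms:
0, 0, 1, 1, 2, 4, 7, 13, 24, 44, 81, 149, 274, 504, 927, 1705, 3136, 5768, 10609, 19513, 35890

35890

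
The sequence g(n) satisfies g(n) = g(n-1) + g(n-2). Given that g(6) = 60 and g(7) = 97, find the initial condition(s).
Work backwards using g(k) = g(k+2) - g(k+1):
g(5) = g(7) - g(6) = 97 - 60 = 37
g(4) = g(6) - g(5) = 60 - 37 = 23
g(3) = g(5) - g(4) = 37 - 23 = 14
g(2) = g(4) - g(3) = 23 - 14 = 9
g(1) = g(3) - g(2) = 14 - 9 = 5
g(0) = g(2) - g(1) = 9 - 5 = 4

g(0) = 4, g(1) = 5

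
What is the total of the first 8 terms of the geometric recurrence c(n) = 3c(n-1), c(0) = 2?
Computing the sequence terms: 2, 6, 18, 54, 162, 486, 1458, 4374
Adding these values together:

6560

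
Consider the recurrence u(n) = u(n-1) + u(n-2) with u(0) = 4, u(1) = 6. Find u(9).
Computing the sequence terms:
4, 6, 10, 16, 26, 42, 68, 110, 178, 288

288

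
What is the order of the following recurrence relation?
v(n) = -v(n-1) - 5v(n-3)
The order is the largest lag k for which v(n-k) appears. Here the deepest term is v(n-3), so the order is 3.

Order 3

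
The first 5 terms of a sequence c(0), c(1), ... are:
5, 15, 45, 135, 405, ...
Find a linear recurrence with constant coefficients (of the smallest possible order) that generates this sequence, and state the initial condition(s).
Look for the lowest-order linear relation among consecutive terms.
Observation: each term is 3× the previous.
Check at n=2: 3·15 = 45. ✓

c(n) = 3 × c(n-1), c(0) = 5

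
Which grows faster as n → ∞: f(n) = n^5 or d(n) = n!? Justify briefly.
Comparing growth rates:
Growth-rate hierarchy: log n ≺ any polynomial ≺ any exponential cⁿ (c>1) ≺ n! ≺ nⁿ.
factorial dominates polynomial degree 5 asymptotically.

d(n) grows faster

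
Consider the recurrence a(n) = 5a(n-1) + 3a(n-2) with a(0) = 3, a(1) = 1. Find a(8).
Computing the sequence terms:
3, 1, 14, 73, 407, 2254, 12491, 69217, 383558

383558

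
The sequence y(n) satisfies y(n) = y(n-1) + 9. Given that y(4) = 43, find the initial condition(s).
y(4) = y(0) + 4·9, so y(0) = 43 - 36 = 7.

y(0) = 7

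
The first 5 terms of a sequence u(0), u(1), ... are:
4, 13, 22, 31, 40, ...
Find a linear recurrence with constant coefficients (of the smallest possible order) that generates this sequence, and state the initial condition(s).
Look for the lowest-order linear relation among consecutive terms.
Observation: consecutive differences are constant (= 9).
Check at n=2: 1·13 + 9 = 22. ✓

u(n) = u(n-1) + 9, u(0) = 4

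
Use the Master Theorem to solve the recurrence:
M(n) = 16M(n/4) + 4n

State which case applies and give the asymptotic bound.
Master Theorem template: M(n) = a·M(n/b) + f(n).
Here: a=16, b=4, f(n)=4n
Compute log_b(a) = log_4(16) = 2.
f(n) = 4n = O(n^(2-ε)) with ε = 1. Case 1: M(n) = Θ(n^log_b(a)) = Θ(n^2).

Case 1: M(n) = Θ(n^2)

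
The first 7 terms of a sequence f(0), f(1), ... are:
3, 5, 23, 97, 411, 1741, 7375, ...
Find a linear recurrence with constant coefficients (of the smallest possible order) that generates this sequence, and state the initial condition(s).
Look for the lowest-order linear relation among consecutive terms.
Observation: f(n) - 4·f(n-1) - (1)·f(n-2) = 0 holds for the shown terms, and no order-1 relation f(n) = α·f(n-1) + β fits.
Check at n=3: 4·23 + (1)·5 = 97. ✓

f(n) = 4f(n-1) + f(n-2), f(0) = 3, f(1) = 5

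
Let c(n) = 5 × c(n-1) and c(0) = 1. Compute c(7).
Computing step by step:
c(0) = 1
c(1) = 5 × 1 = 5
c(2) = 5 × 5 = 25
c(3) = 5 × 25 = 125
c(4) = 5 × 125 = 625
c(5) = 5 × 625 = 3125
c(6) = 5 × 3125 = 15625
c(7) = 5 × 15625 = 78125

78125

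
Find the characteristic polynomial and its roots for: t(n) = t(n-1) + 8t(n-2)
Substitute t(n) = rⁿ and divide through by rⁿ⁻²: r² - r - 8 = 0
Discriminant: 1² + 4·8 = 33, not a perfect square, so by the quadratic formula r = (1 ± √33)/2.
General solution: t(n) = A·r₁ⁿ + B·r₂ⁿ where r₁,r₂ = (1 ± √33)/2

Characteristic: r² - r - 8 = 0, Roots: r = (1 ± √33)/2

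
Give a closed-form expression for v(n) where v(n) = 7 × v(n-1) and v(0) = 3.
Recurrence: v(n) = 7 × v(n-1), initial: v(0) = 3.
Each term is 7 times the previous, so this is geometric with ratio 7. After n steps: v(n) = v(0)·7ⁿ = 3·7ⁿ.

v(n) = 3·7ⁿ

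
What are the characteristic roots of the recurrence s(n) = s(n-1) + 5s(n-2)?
Substitute s(n) = rⁿ and divide through by rⁿ⁻²: r² - r - 5 = 0
Discriminant: 1² + 4·5 = 21, not a perfect square, so by the quadratic formula r = (1 ± √21)/2.
General solution: s(n) = A·r₁ⁿ + B·r₂ⁿ where r₁,r₂ = (1 ± √21)/2

Characteristic: r² - r - 5 = 0, Roots: r = (1 ± √21)/2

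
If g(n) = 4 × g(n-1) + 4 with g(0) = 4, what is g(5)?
Computing step by step:
g(0) = 4
g(1) = 4 × 4 + 4 = 20
g(2) = 4 × 20 + 4 = 84
g(3) = 4 × 84 + 4 = 340
g(4) = 4 × 340 + 4 = 1364
g(5) = 4 × 1364 + 4 = 5460

5460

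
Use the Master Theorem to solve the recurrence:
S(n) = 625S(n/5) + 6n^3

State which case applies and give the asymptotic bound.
Master Theorem template: S(n) = a·S(n/b) + f(n).
Here: a=625, b=5, f(n)=6n^3
Compute log_b(a) = log_5(625) = 4.
f(n) = 6n^3 = O(n^(4-ε)) with ε = 1. Case 1: S(n) = Θ(n^log_b(a)) = Θ(n^4).

Case 1: S(n) = Θ(n^4)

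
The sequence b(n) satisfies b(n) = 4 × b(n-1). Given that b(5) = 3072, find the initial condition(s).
In general b(n) = 4ⁿ · b(0). At n = 5: b(0) = b(5) / 4^5 = 3072 / 1024 = 3.

b(0) = 3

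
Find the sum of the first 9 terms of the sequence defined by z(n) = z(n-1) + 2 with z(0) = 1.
Computing the sequence terms: 1, 3, 5, 7, 9, 11, 13, 15, 17
Adding these values together:

81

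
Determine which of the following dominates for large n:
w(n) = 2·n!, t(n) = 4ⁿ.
Comparing growth rates:
Growth-rate hierarchy: log n ≺ any polynomial ≺ any exponential cⁿ (c>1) ≺ n! ≺ nⁿ.
factorial dominates exponential base 4 asymptotically.

w(n) grows faster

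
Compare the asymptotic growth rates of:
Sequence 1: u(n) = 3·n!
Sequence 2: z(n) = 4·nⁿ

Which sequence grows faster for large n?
Comparing growth rates:
Growth-rate hierarchy: log n ≺ any polynomial ≺ any exponential cⁿ (c>1) ≺ n! ≺ nⁿ.
super-exponential nⁿ dominates factorial asymptotically.

z(n) grows faster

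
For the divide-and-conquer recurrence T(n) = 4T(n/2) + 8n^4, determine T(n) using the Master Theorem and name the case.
Master Theorem template: T(n) = a·T(n/b) + f(n).
Here: a=4, b=2, f(n)=8n^4
Compute log_b(a) = log_2(4) = 2.
f(n) = 8n^4 = Ω(n^(2+ε)) with ε = 2, and the regularity condition holds (a·f(n/b) = (a/b^4)·f(n) with a/b^4 = 2^-2 < 1). Case 3: T(n) = Θ(f(n)) = Θ(n^4).

Case 3: T(n) = Θ(n^4)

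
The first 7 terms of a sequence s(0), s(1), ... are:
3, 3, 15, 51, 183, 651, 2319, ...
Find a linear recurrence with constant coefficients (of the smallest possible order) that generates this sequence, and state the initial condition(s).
Look for the lowest-order linear relation among consecutive terms.
Observation: s(n) - 3·s(n-1) - (2)·s(n-2) = 0 holds for the shown terms, and no order-1 relation s(n) = α·s(n-1) + β fits.
Check at n=3: 3·15 + (2)·3 = 51. ✓

s(n) = 3s(n-1) + 2s(n-2), s(0) = 3, s(1) = 3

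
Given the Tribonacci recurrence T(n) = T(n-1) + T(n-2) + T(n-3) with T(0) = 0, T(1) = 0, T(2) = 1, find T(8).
Computing the sequence terms:
0, 0, 1, 1, 2, 4, 7, 13, 24

24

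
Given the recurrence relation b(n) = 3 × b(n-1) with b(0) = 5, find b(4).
Computing step by step:
b(0) = 5
b(1) = 3 × 5 = 15
b(2) = 3 × 15 = 45
b(3) = 3 × 45 = 135
b(4) = 3 × 135 = 405

405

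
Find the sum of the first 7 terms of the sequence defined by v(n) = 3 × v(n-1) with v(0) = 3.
Computing the sequence terms: 3, 9, 27, 81, 243, 729, 2187
Adding these values together:

3279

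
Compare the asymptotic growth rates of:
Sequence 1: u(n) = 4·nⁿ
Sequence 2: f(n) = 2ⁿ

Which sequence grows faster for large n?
Comparing growth rates:
Growth-rate hierarchy: log n ≺ any polynomial ≺ any exponential cⁿ (c>1) ≺ n! ≺ nⁿ.
super-exponential nⁿ dominates exponential base 2 asymptotically.

u(n) grows faster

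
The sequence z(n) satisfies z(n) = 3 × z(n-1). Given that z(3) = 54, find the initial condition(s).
In general z(n) = 3ⁿ · z(0). At n = 3: z(0) = z(3) / 3^3 = 54 / 27 = 2.

z(0) = 2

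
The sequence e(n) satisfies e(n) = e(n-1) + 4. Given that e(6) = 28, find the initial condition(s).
e(6) = e(0) + 6·4, so e(0) = 28 - 24 = 4.

e(0) = 4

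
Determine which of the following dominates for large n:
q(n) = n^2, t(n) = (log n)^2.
Comparing growth rates:
Growth-rate hierarchy: log n ≺ any polynomial ≺ any exponential cⁿ (c>1) ≺ n! ≺ nⁿ.
polynomial degree 2 dominates polylogarithmic (log n)^2 asymptotically.

q(n) grows faster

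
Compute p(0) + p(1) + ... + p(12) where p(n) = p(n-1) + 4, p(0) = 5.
Computing the sequence terms: 5, 9, 13, 17, 21, 25, 29, 33, 37, 41, 45, 49, 53
Adding these values together:

377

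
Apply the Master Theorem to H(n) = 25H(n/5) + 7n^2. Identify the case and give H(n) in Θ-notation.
Master Theorem template: H(n) = a·H(n/b) + f(n).
Here: a=25, b=5, f(n)=7n^2
Compute log_b(a) = log_5(25) = 2.
f(n) = 7n^2 = Θ(n^2). Case 2: H(n) = Θ(n^2 log n).

Case 2: H(n) = Θ(n^2 log n)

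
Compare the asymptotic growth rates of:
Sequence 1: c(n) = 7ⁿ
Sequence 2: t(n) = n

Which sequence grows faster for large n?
Comparing growth rates:
Growth-rate hierarchy: log n ≺ any polynomial ≺ any exponential cⁿ (c>1) ≺ n! ≺ nⁿ.
exponential base 7 dominates polynomial degree 1 asymptotically.

c(n) grows faster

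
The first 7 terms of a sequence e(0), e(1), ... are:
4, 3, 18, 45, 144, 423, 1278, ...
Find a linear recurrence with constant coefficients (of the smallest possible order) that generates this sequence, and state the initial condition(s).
Look for the lowest-order linear relation among consecutive terms.
Observation: e(n) - 2·e(n-1) - (3)·e(n-2) = 0 holds for the shown terms, and no order-1 relation e(n) = α·e(n-1) + β fits.
Check at n=3: 2·18 + (3)·3 = 45. ✓

e(n) = 2e(n-1) + 3e(n-2), e(0) = 4, e(1) = 3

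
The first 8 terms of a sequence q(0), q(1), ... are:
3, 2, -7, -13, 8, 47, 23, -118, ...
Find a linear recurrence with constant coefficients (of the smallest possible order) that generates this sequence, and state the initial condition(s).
Look for the lowest-order linear relation among consecutive terms.
Observation: q(n) - 1·q(n-1) - (-3)·q(n-2) = 0 holds for the shown terms, and no order-1 relation q(n) = α·q(n-1) + β fits.
Check at n=3: 1·-7 + (-3)·2 = -13. ✓

q(n) = q(n-1) - 3q(n-2), q(0) = 3, q(1) = 2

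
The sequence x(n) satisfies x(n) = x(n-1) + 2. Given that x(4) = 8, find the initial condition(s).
x(4) = x(0) + 4·2, so x(0) = 8 - 8 = 0.

x(0) = 0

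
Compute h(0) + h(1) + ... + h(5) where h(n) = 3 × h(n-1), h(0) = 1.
Computing the sequence terms: 1, 3, 9, 27, 81, 243
Adding these values together:

364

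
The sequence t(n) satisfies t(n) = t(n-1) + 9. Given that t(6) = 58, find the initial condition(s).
t(6) = t(0) + 6·9, so t(0) = 58 - 54 = 4.

t(0) = 4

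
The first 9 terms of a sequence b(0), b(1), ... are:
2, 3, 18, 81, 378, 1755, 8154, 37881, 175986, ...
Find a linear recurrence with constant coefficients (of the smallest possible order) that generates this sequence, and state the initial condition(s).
Look for the lowest-order linear relation among consecutive terms.
Observation: b(n) - 4·b(n-1) - (3)·b(n-2) = 0 holds for the shown terms, and no order-1 relation b(n) = α·b(n-1) + β fits.
Check at n=3: 4·18 + (3)·3 = 81. ✓

b(n) = 4b(n-1) + 3b(n-2), b(0) = 2, b(1) = 3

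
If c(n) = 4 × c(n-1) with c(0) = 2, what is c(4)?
Computing step by step:
c(0) = 2
c(1) = 4 × 2 = 8
c(2) = 4 × 8 = 32
c(3) = 4 × 32 = 128
c(4) = 4 × 128 = 512

512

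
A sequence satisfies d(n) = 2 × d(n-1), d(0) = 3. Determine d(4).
Computing step by step:
d(0) = 3
d(1) = 2 × 3 = 6
d(2) = 2 × 6 = 12
d(3) = 2 × 12 = 24
d(4) = 2 × 24 = 48

48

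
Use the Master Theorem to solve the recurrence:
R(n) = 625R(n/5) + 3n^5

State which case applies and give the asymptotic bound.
Master Theorem template: R(n) = a·R(n/b) + f(n).
Here: a=625, b=5, f(n)=3n^5
Compute log_b(a) = log_5(625) = 4.
f(n) = 3n^5 = Ω(n^(4+ε)) with ε = 1, and the regularity condition holds (a·f(n/b) = (a/b^5)·f(n) with a/b^5 = 5^-1 < 1). Case 3: R(n) = Θ(f(n)) = Θ(n^5).

Case 3: R(n) = Θ(n^5)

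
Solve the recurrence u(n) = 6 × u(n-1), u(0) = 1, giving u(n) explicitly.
Recurrence: u(n) = 6 × u(n-1), initial: u(0) = 1.
Each term is 6 times the previous, so this is geometric with ratio 6. After n steps: u(n) = u(0)·6ⁿ = 6ⁿ.

u(n) = 6ⁿ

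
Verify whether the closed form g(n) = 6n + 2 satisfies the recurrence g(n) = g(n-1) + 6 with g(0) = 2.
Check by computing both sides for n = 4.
From the recurrence with g(0) = 2:
  g(0) = 2, g(1) = 8, g(2) = 14, g(3) = 20, g(4) = 26
  so the recurrence gives g(4) = 26.
From the proposed closed form g(n) = 6n + 2:
  g(4) = 26.
Both sides give 26 at n = 4, and the initial condition(s) match, so the closed form is consistent.

Yes, the closed form is correct.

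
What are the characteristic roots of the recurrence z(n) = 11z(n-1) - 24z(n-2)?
Substitute z(n) = rⁿ and divide through by rⁿ⁻²: r² - 11r + 24 = 0
Factor: (r - 8)(r - 3) = 0, so r = 8, 3.
General solution: z(n) = A·8ⁿ + B·3ⁿ

Characteristic: r² - 11r + 24 = 0, Roots: r = 8, 3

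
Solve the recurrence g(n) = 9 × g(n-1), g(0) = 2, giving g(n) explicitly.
Recurrence: g(n) = 9 × g(n-1), initial: g(0) = 2.
Each term is 9 times the previous, so this is geometric with ratio 9. After n steps: g(n) = g(0)·9ⁿ = 2·9ⁿ.

g(n) = 2·9ⁿ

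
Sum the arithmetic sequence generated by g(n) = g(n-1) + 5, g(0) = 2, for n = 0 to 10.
Computing the sequence terms: 2, 7, 12, 17, 22, 27, 32, 37, 42, 47, 52
Adding these values together:

297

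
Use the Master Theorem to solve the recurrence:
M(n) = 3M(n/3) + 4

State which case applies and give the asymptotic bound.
Master Theorem template: M(n) = a·M(n/b) + f(n).
Here: a=3, b=3, f(n)=4
Compute log_b(a) = log_3(3) = 1.
f(n) = 4 = O(n^(1-ε)) with ε = 1. Case 1: M(n) = Θ(n^log_b(a)) = Θ(n).

Case 1: M(n) = Θ(n)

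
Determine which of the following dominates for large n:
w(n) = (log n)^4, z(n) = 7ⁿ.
Comparing growth rates:
Growth-rate hierarchy: log n ≺ any polynomial ≺ any exponential cⁿ (c>1) ≺ n! ≺ nⁿ.
exponential base 7 dominates polylogarithmic (log n)^4 asymptotically.

z(n) grows faster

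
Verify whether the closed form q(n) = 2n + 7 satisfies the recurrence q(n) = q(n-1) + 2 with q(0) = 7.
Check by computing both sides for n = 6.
From the recurrence with q(0) = 7:
  q(0) = 7, q(1) = 9, q(2) = 11, q(3) = 13, q(4) = 15, q(5) = 17, q(6) = 19
  so the recurrence gives q(6) = 19.
From the proposed closed form q(n) = 2n + 7:
  q(6) = 19.
Both sides give 19 at n = 6, and the initial condition(s) match, so the closed form is consistent.

Yes, the closed form is correct.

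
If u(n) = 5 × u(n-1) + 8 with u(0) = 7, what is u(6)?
Computing step by step:
u(0) = 7
u(1) = 5 × 7 + 8 = 43
u(2) = 5 × 43 + 8 = 223
u(3) = 5 × 223 + 8 = 1123
u(4) = 5 × 1123 + 8 = 5623
u(5) = 5 × 5623 + 8 = 28123
u(6) = 5 × 28123 + 8 = 140623

140623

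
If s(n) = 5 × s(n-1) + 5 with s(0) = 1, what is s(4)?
Computing step by step:
s(0) = 1
s(1) = 5 × 1 + 5 = 10
s(2) = 5 × 10 + 5 = 55
s(3) = 5 × 55 + 5 = 280
s(4) = 5 × 280 + 5 = 1405

1405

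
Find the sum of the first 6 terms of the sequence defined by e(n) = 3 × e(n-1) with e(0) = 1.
Computing the sequence terms: 1, 3, 9, 27, 81, 243
Adding these values together:

364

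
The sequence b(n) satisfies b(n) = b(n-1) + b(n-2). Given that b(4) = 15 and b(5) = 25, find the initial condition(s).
Work backwards using b(k) = b(k+2) - b(k+1):
b(3) = b(5) - b(4) = 25 - 15 = 10
b(2) = b(4) - b(3) = 15 - 10 = 5
b(1) = b(3) - b(2) = 10 - 5 = 5
b(0) = b(2) - b(1) = 5 - 5 = 0

b(0) = 0, b(1) = 5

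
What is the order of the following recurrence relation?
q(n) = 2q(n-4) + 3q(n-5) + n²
The order is the largest lag k for which q(n-k) appears. Here the deepest term is q(n-5) (the n² term is non-homogeneous and does not affect the order), so the order is 5.

Order 5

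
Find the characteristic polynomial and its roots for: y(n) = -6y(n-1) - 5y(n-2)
Substitute y(n) = rⁿ and divide through by rⁿ⁻²: r² + 6r + 5 = 0
Factor: (r + 5)(r + 1) = 0, so r = -5, -1.
General solution: y(n) = A·(-5)ⁿ + B·(-1)ⁿ

Characteristic: r² + 6r + 5 = 0, Roots: r = -5, -1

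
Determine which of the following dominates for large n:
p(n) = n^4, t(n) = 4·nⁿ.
Comparing growth rates:
Growth-rate hierarchy: log n ≺ any polynomial ≺ any exponential cⁿ (c>1) ≺ n! ≺ nⁿ.
super-exponential nⁿ dominates polynomial degree 4 asymptotically.

t(n) grows faster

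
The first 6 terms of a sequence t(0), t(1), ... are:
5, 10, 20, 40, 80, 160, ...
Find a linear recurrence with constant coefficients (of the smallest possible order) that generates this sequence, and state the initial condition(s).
Look for the lowest-order linear relation among consecutive terms.
Observation: each term is 2× the previous.
Check at n=2: 2·10 = 20. ✓

t(n) = 2 × t(n-1), t(0) = 5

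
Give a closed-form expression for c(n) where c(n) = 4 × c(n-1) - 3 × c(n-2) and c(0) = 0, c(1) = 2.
Recurrence: c(n) = 4 × c(n-1) - 3 × c(n-2), initial: c(0) = 0, c(1) = 2.
Characteristic equation: r² - 4r + 3 = 0, which factors as (r - 3)(r - 1) = 0, so r = 3, 1. General solution c(n) = A·3ⁿ + B·1ⁿ. From c(0) = 0: A + B = 0. From c(1) = 2: 3A + 1B = 2. Solving gives A = 1, B = -1.

c(n) = 3ⁿ - 1ⁿ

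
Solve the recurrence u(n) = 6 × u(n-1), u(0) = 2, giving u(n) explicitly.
Recurrence: u(n) = 6 × u(n-1), initial: u(0) = 2.
Each term is 6 times the previous, so this is geometric with ratio 6. After n steps: u(n) = u(0)·6ⁿ = 2·6ⁿ.

u(n) = 2·6ⁿ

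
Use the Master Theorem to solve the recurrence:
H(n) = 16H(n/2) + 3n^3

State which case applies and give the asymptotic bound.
Master Theorem template: H(n) = a·H(n/b) + f(n).
Here: a=16, b=2, f(n)=3n^3
Compute log_b(a) = log_2(16) = 4.
f(n) = 3n^3 = O(n^(4-ε)) with ε = 1. Case 1: H(n) = Θ(n^log_b(a)) = Θ(n^4).

Case 1: H(n) = Θ(n^4)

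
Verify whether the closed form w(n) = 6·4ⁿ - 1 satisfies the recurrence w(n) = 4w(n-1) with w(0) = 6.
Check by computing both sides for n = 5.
From the recurrence with w(0) = 6:
  w(0) = 6, w(1) = 24, w(2) = 96, w(3) = 384, w(4) = 1536, w(5) = 6144
  so the recurrence gives w(5) = 6144.
From the proposed closed form w(n) = 6·4ⁿ - 1:
  w(5) = 6143.
The recurrence gives 6144 but the closed form gives 6143, so the closed form does not satisfy the recurrence.

No, the closed form is incorrect.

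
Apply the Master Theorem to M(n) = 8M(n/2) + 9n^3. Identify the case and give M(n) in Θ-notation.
Master Theorem template: M(n) = a·M(n/b) + f(n).
Here: a=8, b=2, f(n)=9n^3
Compute log_b(a) = log_2(8) = 3.
f(n) = 9n^3 = Θ(n^3). Case 2: M(n) = Θ(n^3 log n).

Case 2: M(n) = Θ(n^3 log n)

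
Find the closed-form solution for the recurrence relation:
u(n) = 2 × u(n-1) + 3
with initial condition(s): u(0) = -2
Recurrence: u(n) = 2 × u(n-1) + 3, initial: u(0) = -2.
Try u(n) = A·2ⁿ + C. Substituting: A·2ⁿ + C = 2(A·2ⁿ⁻¹ + C) + 3 = A·2ⁿ + 2C + 3, so C = 2C + 3, giving C = -3. Then u(0) = A - 3 = -2 gives A = 1.

u(n) = 2ⁿ - 3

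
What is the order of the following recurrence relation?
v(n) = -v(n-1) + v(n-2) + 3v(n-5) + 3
The order is the largest lag k for which v(n-k) appears. Here the deepest term is v(n-5) (the 3 term is non-homogeneous and does not affect the order), so the order is 5.

Order 5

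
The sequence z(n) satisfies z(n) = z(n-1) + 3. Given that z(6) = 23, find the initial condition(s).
z(6) = z(0) + 6·3, so z(0) = 23 - 18 = 5.

z(0) = 5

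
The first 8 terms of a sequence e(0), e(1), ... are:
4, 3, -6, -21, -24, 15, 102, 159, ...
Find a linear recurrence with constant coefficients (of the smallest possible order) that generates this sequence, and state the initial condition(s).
Look for the lowest-order linear relation among consecutive terms.
Observation: e(n) - 2·e(n-1) - (-3)·e(n-2) = 0 holds for the shown terms, and no order-1 relation e(n) = α·e(n-1) + β fits.
Check at n=3: 2·-6 + (-3)·3 = -21. ✓

e(n) = 2e(n-1) - 3e(n-2), e(0) = 4, e(1) = 3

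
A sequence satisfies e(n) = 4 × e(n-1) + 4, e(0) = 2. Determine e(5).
Computing step by step:
e(0) = 2
e(1) = 4 × 2 + 4 = 12
e(2) = 4 × 12 + 4 = 52
e(3) = 4 × 52 + 4 = 212
e(4) = 4 × 212 + 4 = 852
e(5) = 4 × 852 + 4 = 3412

3412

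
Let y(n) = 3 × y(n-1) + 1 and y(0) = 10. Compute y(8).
Computing step by step:
y(0) = 10
y(1) = 3 × 10 + 1 = 31
y(2) = 3 × 31 + 1 = 94
y(3) = 3 × 94 + 1 = 283
y(4) = 3 × 283 + 1 = 850
y(5) = 3 × 850 + 1 = 2551
y(6) = 3 × 2551 + 1 = 7654
y(7) = 3 × 7654 + 1 = 22963
y(8) = 3 × 22963 + 1 = 68890

68890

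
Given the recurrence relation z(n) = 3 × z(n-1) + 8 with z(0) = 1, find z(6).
Computing step by step:
z(0) = 1
z(1) = 3 × 1 + 8 = 11
z(2) = 3 × 11 + 8 = 41
z(3) = 3 × 41 + 8 = 131
z(4) = 3 × 131 + 8 = 401
z(5) = 3 × 401 + 8 = 1211
z(6) = 3 × 1211 + 8 = 3641

3641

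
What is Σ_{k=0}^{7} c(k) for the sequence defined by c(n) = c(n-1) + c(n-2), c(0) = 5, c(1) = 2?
Computing the sequence terms: 5, 2, 7, 9, 16, 25, 41, 66
Adding these values together:

171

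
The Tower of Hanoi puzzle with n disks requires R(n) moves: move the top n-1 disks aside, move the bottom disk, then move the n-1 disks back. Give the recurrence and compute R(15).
Moving n disks = move the top n-1 disks aside (R(n-1) moves) + move the largest disk (1 move) + move the n-1 disks back on top (R(n-1) moves), so R(n) = 2R(n-1) + 1, with R(1) = 1 (a single disk takes one move).
First terms: 1, 3, 7, 15, 31, 63, … — each is one less than a power of 2. Indeed R(n) + 1 = 2(R(n-1) + 1) with R(1) + 1 = 2, so R(n) + 1 = 2ⁿ and R(n) = 2ⁿ - 1.
Hence R(15) = 2^15 - 1 = 32768 - 1 = 32767.

R(n) = 2R(n-1) + 1, R(1) = 1; R(15) = 32767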